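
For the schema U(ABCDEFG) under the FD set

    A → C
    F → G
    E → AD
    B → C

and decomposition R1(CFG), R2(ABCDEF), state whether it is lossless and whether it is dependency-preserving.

Lossless test: (CF)⁺ = {CFG}, which contains all of one fragment — lossless.
Dependency preservation: every FD's attributes lie within a single fragment, so each can be enforced locally — preserved.

lossless and dependency-preserving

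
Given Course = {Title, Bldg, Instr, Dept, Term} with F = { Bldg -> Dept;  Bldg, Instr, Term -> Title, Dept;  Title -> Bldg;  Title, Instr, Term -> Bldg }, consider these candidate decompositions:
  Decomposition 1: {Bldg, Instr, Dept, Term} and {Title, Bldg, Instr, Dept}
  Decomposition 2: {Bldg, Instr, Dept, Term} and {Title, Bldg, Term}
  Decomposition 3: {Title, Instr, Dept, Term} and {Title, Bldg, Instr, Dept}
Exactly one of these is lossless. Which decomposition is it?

Decomposition 1: common = {Bldg, Instr, Dept}, closure = {Bldg, Instr, Dept} → lossy.
Decomposition 2: common = {Bldg, Term}, closure = {Bldg, Dept, Term} → lossy.
Decomposition 3: common = {Title, Instr, Dept}, closure = {Title, Bldg, Instr, Dept} → lossless.

Decomposition 3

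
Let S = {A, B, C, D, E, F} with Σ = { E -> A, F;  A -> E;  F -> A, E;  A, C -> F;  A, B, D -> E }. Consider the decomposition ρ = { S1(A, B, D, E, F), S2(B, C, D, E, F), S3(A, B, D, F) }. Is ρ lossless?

Chase test. Columns are A, B, C, D, E, F; row i has aⱼ where attribute j ∈ Si, else bᵢⱼ.
Initial tableau (one row per fragment):
  row 1: a1 a2 b13 a4 a5 a6
  row 2: b21 a2 a3 a4 a5 a6
  row 3: a1 a2 b33 a4 b35 a6
Rows 1 and 2 agree on E; apply E→A, F and equate their A, F entries.
Rows 1 and 3 agree on A; apply A→E and equate their E entries.
Row 2 is now all distinguished symbols — the join is lossless.

Yes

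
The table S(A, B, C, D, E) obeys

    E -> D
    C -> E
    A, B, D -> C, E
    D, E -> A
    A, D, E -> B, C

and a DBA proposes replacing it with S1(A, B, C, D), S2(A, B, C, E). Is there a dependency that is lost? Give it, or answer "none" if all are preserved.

none

E → D: restricted closure across fragments reaches D.
C → E lies within S2.
A, B, D → C, E: restricted closure across fragments reaches C, E.
D, E → A: restricted closure across fragments reaches A.
A, D, E → B, C: restricted closure across fragments reaches B, C.
Every dependency is enforceable on the fragments, so the decomposition is dependency-preserving.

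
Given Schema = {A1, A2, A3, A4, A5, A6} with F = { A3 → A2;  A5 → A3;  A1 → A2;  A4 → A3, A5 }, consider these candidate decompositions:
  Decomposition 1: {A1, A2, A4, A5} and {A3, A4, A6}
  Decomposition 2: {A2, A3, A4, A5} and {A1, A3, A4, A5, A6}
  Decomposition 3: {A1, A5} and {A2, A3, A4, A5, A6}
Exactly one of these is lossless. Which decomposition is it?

Decomposition 2

Decomposition 1: common = {A4}, closure = {A2, A3, A4, A5} → lossy.
Decomposition 2: common = {A3, A4, A5}, closure = {A2, A3, A4, A5} → lossless.
Decomposition 3: common = {A5}, closure = {A2, A3, A5} → lossy.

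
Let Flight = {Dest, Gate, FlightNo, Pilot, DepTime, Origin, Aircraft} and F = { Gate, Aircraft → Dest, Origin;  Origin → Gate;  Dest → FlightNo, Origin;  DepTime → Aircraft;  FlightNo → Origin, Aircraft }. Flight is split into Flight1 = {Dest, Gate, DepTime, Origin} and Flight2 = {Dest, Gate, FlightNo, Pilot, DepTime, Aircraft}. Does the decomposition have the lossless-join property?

Yes

Common attributes: Flight1 ∩ Flight2 = {Dest, Gate, DepTime}.
Closure of {Dest, Gate, DepTime}: Dest → FlightNo, Origin applies, adding FlightNo, Origin; DepTime → Aircraft applies, adding Aircraft. So (Dest, Gate, DepTime)⁺ = {Dest, Gate, FlightNo, DepTime, Origin, Aircraft}.
This closure contains every attribute of Flight1, so Flight1 ∩ Flight2 → Flight1. The join is lossless.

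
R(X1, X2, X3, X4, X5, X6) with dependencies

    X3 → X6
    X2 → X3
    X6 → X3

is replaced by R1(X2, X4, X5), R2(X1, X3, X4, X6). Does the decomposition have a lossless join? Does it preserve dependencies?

lossy and not dependency-preserving

Lossless test: (X4)⁺ = {X4}, which is a superkey of neither fragment — lossy.
Dependency preservation: the restricted closure of {X2} across the fragments never reaches {X3}, so X2 → X3 cannot be enforced without a join — not preserved.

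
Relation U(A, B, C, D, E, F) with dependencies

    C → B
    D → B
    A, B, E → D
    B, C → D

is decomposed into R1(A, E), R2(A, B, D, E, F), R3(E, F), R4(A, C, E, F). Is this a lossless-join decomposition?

Chase test. Columns are A, B, C, D, E, F; row i has aⱼ where attribute j ∈ Ri, else bᵢⱼ.
Initial tableau (one row per fragment):
  row 1: a1 b12 b13 b14 a5 b16
  row 2: a1 a2 b23 a4 a5 a6
  row 3: b31 b32 b33 b34 a5 a6
  row 4: a1 b42 a3 b44 a5 a6
No row becomes fully distinguished — the join is lossy.

No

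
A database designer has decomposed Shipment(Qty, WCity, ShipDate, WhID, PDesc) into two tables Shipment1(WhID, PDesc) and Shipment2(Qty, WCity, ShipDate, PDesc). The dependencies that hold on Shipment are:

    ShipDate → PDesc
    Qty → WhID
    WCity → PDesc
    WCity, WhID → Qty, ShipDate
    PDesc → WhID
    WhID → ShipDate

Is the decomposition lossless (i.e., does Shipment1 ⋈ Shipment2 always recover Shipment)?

Yes

Common attributes: Shipment1 ∩ Shipment2 = {PDesc}.
Closure of {PDesc}: PDesc → WhID applies, adding WhID; WhID → ShipDate applies, adding ShipDate. So (PDesc)⁺ = {ShipDate, WhID, PDesc}.
This closure contains every attribute of Shipment1, so Shipment1 ∩ Shipment2 → Shipment1. The join is lossless.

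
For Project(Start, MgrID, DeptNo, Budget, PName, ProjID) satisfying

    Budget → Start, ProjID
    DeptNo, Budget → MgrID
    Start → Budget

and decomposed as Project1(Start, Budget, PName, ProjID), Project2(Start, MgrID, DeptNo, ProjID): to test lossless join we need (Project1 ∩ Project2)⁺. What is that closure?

Project1 ∩ Project2 = {Start, ProjID}.
Start → Budget applies, adding Budget
Closure: {Start, Budget, ProjID}.

Start, Budget, ProjID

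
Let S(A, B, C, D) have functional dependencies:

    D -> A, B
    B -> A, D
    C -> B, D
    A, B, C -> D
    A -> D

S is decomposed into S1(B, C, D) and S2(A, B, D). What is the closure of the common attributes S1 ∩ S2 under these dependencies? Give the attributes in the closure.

A, B, D

S1 ∩ S2 = {B, D}.
D → A, B applies, adding A
Closure: {A, B, D}.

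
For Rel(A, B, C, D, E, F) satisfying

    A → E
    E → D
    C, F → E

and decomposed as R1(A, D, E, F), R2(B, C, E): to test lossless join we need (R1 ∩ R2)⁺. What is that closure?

R1 ∩ R2 = {E}.
E → D applies, adding D
Closure: {D, E}.

D, E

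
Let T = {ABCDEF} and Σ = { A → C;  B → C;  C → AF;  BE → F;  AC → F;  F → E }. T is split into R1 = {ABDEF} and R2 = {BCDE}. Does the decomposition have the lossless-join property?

Common attributes: R1 ∩ R2 = {BDE}.
Closure of {BDE}: B → C applies, adding C; C → AF applies, adding AF. So (BDE)⁺ = {ABCDEF}.
This closure contains every attribute of R1, so R1 ∩ R2 → R1. The join is lossless.

Yes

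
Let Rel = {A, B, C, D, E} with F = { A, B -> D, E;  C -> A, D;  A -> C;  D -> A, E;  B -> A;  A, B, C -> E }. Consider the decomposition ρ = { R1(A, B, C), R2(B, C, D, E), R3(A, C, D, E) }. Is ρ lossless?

Chase test. Columns are A, B, C, D, E; row i has aⱼ where attribute j ∈ Ri, else bᵢⱼ.
Initial tableau (one row per fragment):
  row 1: a1 a2 a3 b14 b15
  row 2: b21 a2 a3 a4 a5
  row 3: a1 b32 a3 a4 a5
Rows 1 and 2 agree on C; apply C→A, D and equate their A, D entries.
Rows 1 and 2 agree on D; apply D→A, E and equate their A, E entries.
Row 1 is now all distinguished symbols — the join is lossless.

Yes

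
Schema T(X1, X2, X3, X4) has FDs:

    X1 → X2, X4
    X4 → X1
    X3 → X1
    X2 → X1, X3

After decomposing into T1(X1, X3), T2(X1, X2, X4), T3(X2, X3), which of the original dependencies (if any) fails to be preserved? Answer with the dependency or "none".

none

X1 → X2, X4 lies within T2.
X4 → X1 lies within T2.
X3 → X1 lies within T1.
X2 → X1, X3: restricted closure across fragments reaches X1, X3.
Every dependency is enforceable on the fragments, so the decomposition is dependency-preserving.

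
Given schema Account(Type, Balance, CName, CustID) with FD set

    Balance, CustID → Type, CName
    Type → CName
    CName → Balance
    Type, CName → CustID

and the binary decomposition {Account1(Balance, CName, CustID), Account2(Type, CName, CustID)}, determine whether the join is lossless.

Yes

Common attributes: Account1 ∩ Account2 = {CName, CustID}.
Closure of {CName, CustID}: CName → Balance applies, adding Balance; Balance, CustID → Type, CName applies, adding Type. So (CName, CustID)⁺ = {Type, Balance, CName, CustID}.
This closure contains every attribute of Account1, so Account1 ∩ Account2 → Account1. The join is lossless.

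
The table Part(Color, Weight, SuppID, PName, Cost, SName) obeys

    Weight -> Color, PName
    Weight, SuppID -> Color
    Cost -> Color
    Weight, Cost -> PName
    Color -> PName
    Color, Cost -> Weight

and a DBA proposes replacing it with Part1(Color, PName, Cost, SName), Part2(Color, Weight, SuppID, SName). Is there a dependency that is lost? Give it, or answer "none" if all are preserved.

Color, Cost -> Weight

Check Color, Cost → Weight: no single fragment contains all of {Color, Weight, Cost}, and the restricted closure of {Color, Cost} across the fragments never reaches {Weight}.
Weight → Color, PName is preserved.
Weight, SuppID → Color is preserved.
Cost → Color is preserved.
Weight, Cost → PName is preserved.
Color → PName is preserved.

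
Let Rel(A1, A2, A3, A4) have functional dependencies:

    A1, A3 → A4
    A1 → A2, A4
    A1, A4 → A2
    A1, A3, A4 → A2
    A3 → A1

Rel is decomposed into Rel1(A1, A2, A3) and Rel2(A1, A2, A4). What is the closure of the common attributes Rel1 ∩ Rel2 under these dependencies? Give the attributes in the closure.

A1, A2, A4

Rel1 ∩ Rel2 = {A1, A2}.
A1 → A2, A4 applies, adding A4
Closure: {A1, A2, A4}.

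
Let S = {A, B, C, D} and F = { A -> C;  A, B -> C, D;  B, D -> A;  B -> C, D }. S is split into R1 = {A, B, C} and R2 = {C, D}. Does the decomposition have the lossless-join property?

Common attributes: R1 ∩ R2 = {C}.
No dependency enlarges {C}, so (C)⁺ = {C}.
The closure contains neither all of R1 = {A, B, C} nor all of R2 = {C, D}, so the common attributes are not a superkey of either fragment. The join is lossy.

No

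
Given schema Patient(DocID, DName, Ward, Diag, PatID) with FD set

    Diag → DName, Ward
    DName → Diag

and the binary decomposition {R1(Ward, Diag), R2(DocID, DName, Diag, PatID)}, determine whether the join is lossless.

Yes

Common attributes: R1 ∩ R2 = {Diag}.
Closure of {Diag}: Diag → DName, Ward applies, adding DName, Ward. So (Diag)⁺ = {DName, Ward, Diag}.
This closure contains every attribute of R1, so R1 ∩ R2 → R1. The join is lossless.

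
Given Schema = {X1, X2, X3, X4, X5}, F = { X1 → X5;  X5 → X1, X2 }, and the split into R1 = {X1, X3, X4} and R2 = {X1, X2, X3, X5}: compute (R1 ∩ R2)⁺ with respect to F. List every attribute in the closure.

X1, X2, X3, X5

R1 ∩ R2 = {X1, X3}.
X1 → X5 applies, adding X5
X5 → X1, X2 applies, adding X2
Closure: {X1, X2, X3, X5}.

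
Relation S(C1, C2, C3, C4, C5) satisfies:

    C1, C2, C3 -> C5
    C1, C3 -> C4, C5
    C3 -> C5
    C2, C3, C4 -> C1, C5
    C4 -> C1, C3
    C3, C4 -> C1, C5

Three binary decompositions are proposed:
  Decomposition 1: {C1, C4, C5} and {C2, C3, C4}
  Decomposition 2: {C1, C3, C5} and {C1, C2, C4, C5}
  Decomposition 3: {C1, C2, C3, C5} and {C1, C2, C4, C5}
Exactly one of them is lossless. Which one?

Decomposition 1: common = {C4}, closure = {C1, C3, C4, C5} → lossless.
Decomposition 2: common = {C1, C5}, closure = {C1, C5} → lossy.
Decomposition 3: common = {C1, C2, C5}, closure = {C1, C2, C5} → lossy.

Decomposition 1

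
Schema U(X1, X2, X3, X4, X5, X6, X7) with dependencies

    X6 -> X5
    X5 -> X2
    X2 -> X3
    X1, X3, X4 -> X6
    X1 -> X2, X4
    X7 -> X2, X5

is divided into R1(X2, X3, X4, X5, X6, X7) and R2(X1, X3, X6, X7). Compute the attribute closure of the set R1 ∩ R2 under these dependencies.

X2, X3, X5, X6, X7

R1 ∩ R2 = {X3, X6, X7}.
X6 → X5 applies, adding X5
X5 → X2 applies, adding X2
Closure: {X2, X3, X5, X6, X7}.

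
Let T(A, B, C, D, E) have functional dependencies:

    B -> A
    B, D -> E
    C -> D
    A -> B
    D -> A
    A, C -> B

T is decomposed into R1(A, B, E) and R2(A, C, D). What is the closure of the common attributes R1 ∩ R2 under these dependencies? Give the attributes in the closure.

R1 ∩ R2 = {A}.
A → B applies, adding B
Closure: {A, B}.

A, B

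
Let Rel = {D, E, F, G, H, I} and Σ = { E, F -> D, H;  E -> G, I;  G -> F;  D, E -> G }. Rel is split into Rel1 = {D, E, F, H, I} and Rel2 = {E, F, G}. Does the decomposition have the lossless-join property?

Common attributes: Rel1 ∩ Rel2 = {E, F}.
Closure of {E, F}: E, F → D, H applies, adding D, H; E → G, I applies, adding G, I. So (E, F)⁺ = {D, E, F, G, H, I}.
This closure contains every attribute of Rel1, so Rel1 ∩ Rel2 → Rel1. The join is lossless.

Yes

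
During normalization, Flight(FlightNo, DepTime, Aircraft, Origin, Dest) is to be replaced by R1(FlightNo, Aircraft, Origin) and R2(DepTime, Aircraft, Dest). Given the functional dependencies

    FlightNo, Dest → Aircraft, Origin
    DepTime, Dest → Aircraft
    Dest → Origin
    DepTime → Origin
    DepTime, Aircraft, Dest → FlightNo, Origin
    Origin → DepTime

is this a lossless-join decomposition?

No

Common attributes: R1 ∩ R2 = {Aircraft}.
No dependency enlarges {Aircraft}, so (Aircraft)⁺ = {Aircraft}.
The closure contains neither all of R1 = {FlightNo, Aircraft, Origin} nor all of R2 = {DepTime, Aircraft, Dest}, so the common attributes are not a superkey of either fragment. The join is lossy.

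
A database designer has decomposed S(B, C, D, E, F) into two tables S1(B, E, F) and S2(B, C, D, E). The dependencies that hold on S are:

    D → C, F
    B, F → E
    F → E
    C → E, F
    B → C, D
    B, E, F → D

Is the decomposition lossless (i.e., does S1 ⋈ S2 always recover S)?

Yes

Common attributes: S1 ∩ S2 = {B, E}.
Closure of {B, E}: B → C, D applies, adding C, D; D → C, F applies, adding F. So (B, E)⁺ = {B, C, D, E, F}.
This closure contains every attribute of S1, so S1 ∩ S2 → S1. The join is lossless.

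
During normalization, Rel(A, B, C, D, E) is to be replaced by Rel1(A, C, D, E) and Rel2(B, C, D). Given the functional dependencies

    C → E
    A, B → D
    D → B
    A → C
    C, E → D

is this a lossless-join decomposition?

Yes

Common attributes: Rel1 ∩ Rel2 = {C, D}.
Closure of {C, D}: C → E applies, adding E; D → B applies, adding B. So (C, D)⁺ = {B, C, D, E}.
This closure contains every attribute of Rel2, so Rel1 ∩ Rel2 → Rel2. The join is lossless.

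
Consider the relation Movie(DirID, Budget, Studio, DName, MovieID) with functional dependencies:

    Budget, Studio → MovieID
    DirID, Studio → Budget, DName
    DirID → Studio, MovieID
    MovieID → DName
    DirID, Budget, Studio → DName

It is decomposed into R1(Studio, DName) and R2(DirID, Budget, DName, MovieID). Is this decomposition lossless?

No

Common attributes: R1 ∩ R2 = {DName}.
No dependency enlarges {DName}, so (DName)⁺ = {DName}.
The closure contains neither all of R1 = {Studio, DName} nor all of R2 = {DirID, Budget, DName, MovieID}, so the common attributes are not a superkey of either fragment. The join is lossy.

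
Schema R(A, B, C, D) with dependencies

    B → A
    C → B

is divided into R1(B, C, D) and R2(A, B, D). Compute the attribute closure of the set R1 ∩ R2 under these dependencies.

R1 ∩ R2 = {B, D}.
B → A applies, adding A
Closure: {A, B, D}.

A, B, D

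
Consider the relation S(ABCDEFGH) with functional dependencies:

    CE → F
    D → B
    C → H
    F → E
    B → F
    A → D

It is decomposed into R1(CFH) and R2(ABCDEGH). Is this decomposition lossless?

Common attributes: R1 ∩ R2 = {CH}.
No dependency enlarges {CH}, so (CH)⁺ = {CH}.
The closure contains neither all of R1 = {CFH} nor all of R2 = {ABCDEGH}, so the common attributes are not a superkey of either fragment. The join is lossy.

No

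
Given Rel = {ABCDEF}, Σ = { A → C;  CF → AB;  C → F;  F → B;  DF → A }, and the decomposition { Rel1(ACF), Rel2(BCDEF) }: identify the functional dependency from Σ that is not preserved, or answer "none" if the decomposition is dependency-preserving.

A → C lies within Rel1.
CF → AB: restricted closure across fragments reaches AB.
C → F lies within Rel1.
F → B lies within Rel2.
DF → A: restricted closure across fragments reaches A.
Every dependency is enforceable on the fragments, so the decomposition is dependency-preserving.

none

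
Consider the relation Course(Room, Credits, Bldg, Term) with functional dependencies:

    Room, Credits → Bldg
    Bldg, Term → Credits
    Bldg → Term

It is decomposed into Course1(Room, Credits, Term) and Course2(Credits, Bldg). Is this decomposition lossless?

No

Common attributes: Course1 ∩ Course2 = {Credits}.
No dependency enlarges {Credits}, so (Credits)⁺ = {Credits}.
The closure contains neither all of Course1 = {Room, Credits, Term} nor all of Course2 = {Credits, Bldg}, so the common attributes are not a superkey of either fragment. The join is lossy.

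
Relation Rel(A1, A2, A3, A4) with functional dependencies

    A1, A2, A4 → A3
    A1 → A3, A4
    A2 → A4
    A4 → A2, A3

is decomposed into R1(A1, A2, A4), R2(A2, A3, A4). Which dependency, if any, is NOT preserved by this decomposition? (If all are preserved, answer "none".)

none

A1, A2, A4 → A3: restricted closure across fragments reaches A3.
A1 → A3, A4: restricted closure across fragments reaches A3, A4.
A2 → A4 lies within R1.
A4 → A2, A3 lies within R2.
Every dependency is enforceable on the fragments, so the decomposition is dependency-preserving.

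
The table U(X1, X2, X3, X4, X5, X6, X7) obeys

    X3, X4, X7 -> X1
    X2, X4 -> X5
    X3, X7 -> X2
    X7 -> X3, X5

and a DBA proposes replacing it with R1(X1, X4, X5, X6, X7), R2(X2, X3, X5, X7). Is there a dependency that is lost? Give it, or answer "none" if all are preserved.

Check X2, X4 → X5: no single fragment contains all of {X2, X4, X5}, and the restricted closure of {X2, X4} across the fragments never reaches {X5}.
X3, X4, X7 → X1 is preserved.
X3, X7 → X2 is preserved.
X7 → X3, X5 is preserved.

X2, X4 -> X5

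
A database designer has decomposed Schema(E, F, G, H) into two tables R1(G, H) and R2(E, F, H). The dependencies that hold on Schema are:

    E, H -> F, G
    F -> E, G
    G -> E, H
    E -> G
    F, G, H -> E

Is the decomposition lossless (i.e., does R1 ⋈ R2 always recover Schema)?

Common attributes: R1 ∩ R2 = {H}.
No dependency enlarges {H}, so (H)⁺ = {H}.
The closure contains neither all of R1 = {G, H} nor all of R2 = {E, F, H}, so the common attributes are not a superkey of either fragment. The join is lossy.

No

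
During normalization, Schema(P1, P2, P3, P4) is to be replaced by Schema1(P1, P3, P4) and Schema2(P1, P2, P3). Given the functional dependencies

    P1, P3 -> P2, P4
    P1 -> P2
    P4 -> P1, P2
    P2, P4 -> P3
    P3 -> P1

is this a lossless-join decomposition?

Common attributes: Schema1 ∩ Schema2 = {P1, P3}.
Closure of {P1, P3}: P1, P3 → P2, P4 applies, adding P2, P4. So (P1, P3)⁺ = {P1, P2, P3, P4}.
This closure contains every attribute of Schema1, so Schema1 ∩ Schema2 → Schema1. The join is lossless.

Yes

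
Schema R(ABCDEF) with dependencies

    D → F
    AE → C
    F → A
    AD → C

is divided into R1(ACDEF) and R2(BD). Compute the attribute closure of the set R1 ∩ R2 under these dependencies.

R1 ∩ R2 = {D}.
D → F applies, adding F
F → A applies, adding A
AD → C applies, adding C
Closure: {ACDF}.

ACDF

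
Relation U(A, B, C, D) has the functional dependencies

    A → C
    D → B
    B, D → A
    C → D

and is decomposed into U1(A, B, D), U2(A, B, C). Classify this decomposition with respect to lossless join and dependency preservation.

lossless and dependency-preserving

Lossless test: (A, B)⁺ = {A, B, C, D}, which contains all of one fragment — lossless.
Dependency preservation: C → D is not contained in any single fragment, but the restricted closure of its left-hand side across the fragments still reaches the right-hand side; the remaining FDs each lie inside some fragment. All dependencies are preserved.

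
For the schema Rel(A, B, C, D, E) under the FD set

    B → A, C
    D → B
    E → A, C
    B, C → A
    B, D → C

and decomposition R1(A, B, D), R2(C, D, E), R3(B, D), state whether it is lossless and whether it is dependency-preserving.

lossless but not dependency-preserving

Lossless test (chase): Rows 1 and 3 agree on B; apply B→A, C and equate their A, C entries. Rows 1 and 2 agree on D; apply D→B and equate their B entries. Rows 1 and 2 agree on B, D; apply B, D→C and equate their C entries. Rows 1 and 2 agree on B; apply B→A, C and equate their A, C entries. Row 2 is now all distinguished symbols — the join is lossless.
Dependency preservation: the restricted closure of {B} across the fragments never reaches {A, C}, so B → A, C cannot be enforced without a join — not preserved.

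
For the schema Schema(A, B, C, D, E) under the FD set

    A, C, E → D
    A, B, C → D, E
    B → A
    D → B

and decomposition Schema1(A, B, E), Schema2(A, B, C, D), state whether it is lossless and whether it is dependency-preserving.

lossy and not dependency-preserving

Lossless test: (A, B)⁺ = {A, B}, which is a superkey of neither fragment — lossy.
Dependency preservation: the restricted closure of {A, C, E} across the fragments never reaches {D}, so A, C, E → D cannot be enforced without a join — not preserved.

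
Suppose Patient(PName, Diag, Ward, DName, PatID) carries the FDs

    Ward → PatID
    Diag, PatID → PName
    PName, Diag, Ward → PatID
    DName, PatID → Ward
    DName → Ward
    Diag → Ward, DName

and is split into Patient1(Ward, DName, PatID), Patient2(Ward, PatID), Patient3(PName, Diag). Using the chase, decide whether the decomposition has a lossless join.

No

Chase test. Columns are PName, Diag, Ward, DName, PatID; row i has aⱼ where attribute j ∈ Patienti, else bᵢⱼ.
Initial tableau (one row per fragment):
  row 1: b11 b12 a3 a4 a5
  row 2: b21 b22 a3 b24 a5
  row 3: a1 a2 b33 b34 b35
No row becomes fully distinguished — the join is lossy.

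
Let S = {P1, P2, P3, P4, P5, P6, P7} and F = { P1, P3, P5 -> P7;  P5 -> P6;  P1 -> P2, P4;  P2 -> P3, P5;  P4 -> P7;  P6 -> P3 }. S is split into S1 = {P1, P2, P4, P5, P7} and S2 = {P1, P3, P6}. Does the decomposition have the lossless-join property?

Yes

Common attributes: S1 ∩ S2 = {P1}.
Closure of {P1}: P1 → P2, P4 applies, adding P2, P4; P2 → P3, P5 applies, adding P3, P5; P4 → P7 applies, adding P7; P5 → P6 applies, adding P6. So (P1)⁺ = {P1, P2, P3, P4, P5, P6, P7}.
This closure contains every attribute of S1, so S1 ∩ S2 → S1. The join is lossless.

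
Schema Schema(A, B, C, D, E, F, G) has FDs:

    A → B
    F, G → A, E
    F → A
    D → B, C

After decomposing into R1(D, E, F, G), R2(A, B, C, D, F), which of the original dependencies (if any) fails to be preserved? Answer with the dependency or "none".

A → B lies within R2.
F, G → A, E: restricted closure across fragments reaches A, E.
F → A lies within R2.
D → B, C lies within R2.
Every dependency is enforceable on the fragments, so the decomposition is dependency-preserving.

none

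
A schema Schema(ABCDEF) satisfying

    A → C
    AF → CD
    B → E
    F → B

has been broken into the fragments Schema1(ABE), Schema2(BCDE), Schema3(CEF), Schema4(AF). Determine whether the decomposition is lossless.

No

Chase test. Columns are ABCDEF; row i has aⱼ where attribute j ∈ Schemai, else bᵢⱼ.
Initial tableau (one row per fragment):
  row 1: a1 a2 b13 b14 a5 b16
  row 2: b21 a2 a3 a4 a5 b26
  row 3: b31 b32 a3 b34 a5 a6
  row 4: a1 b42 b43 b44 b45 a6
Rows 1 and 4 agree on A; apply A→C and equate their C entries.
Rows 3 and 4 agree on F; apply F→B and equate their B entries.
Rows 3 and 4 agree on B; apply B→E and equate their E entries.
No row becomes fully distinguished — the join is lossy.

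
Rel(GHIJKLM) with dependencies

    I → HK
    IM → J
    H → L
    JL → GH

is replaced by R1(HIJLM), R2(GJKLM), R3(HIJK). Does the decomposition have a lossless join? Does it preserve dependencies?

lossless and dependency-preserving

Lossless test (chase): Rows 1 and 3 agree on I; apply I→HK and equate their HK entries. Rows 1 and 3 agree on H; apply H→L and equate their L entries. Rows 1 and 2 agree on JL; apply JL→GH and equate their GH entries. Rows 1 and 3 agree on JL; apply JL→GH and equate their GH entries. Row 1 is now all distinguished symbols — the join is lossless.
Dependency preservation: JL → GH is not contained in any single fragment, but the restricted closure of its left-hand side across the fragments still reaches the right-hand side; the remaining FDs each lie inside some fragment. All dependencies are preserved.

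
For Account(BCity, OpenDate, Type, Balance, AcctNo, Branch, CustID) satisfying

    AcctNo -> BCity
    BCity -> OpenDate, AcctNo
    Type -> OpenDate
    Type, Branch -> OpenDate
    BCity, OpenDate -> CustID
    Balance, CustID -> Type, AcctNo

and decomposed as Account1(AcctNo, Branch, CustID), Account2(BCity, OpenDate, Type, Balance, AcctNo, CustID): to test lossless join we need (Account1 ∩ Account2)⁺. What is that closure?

BCity, OpenDate, AcctNo, CustID

Account1 ∩ Account2 = {AcctNo, CustID}.
AcctNo → BCity applies, adding BCity
BCity → OpenDate, AcctNo applies, adding OpenDate
Closure: {BCity, OpenDate, AcctNo, CustID}.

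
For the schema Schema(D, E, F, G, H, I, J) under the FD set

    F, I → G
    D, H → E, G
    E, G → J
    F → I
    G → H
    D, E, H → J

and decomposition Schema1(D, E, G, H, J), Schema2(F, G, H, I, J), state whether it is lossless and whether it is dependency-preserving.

Lossless test: (G, H, J)⁺ = {G, H, J}, which is a superkey of neither fragment — lossy.
Dependency preservation: every FD's attributes lie within a single fragment, so each can be enforced locally — preserved.

lossy but dependency-preserving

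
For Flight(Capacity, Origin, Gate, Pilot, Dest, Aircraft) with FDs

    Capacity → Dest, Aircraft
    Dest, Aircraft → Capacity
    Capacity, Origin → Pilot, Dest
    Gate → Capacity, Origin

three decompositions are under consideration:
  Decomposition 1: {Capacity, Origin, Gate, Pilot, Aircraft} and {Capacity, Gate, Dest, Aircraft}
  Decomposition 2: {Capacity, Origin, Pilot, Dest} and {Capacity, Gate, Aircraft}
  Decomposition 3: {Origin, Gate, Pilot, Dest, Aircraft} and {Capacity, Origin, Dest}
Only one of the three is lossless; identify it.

Decomposition 1

Decomposition 1: common = {Capacity, Gate, Aircraft}, closure = {Capacity, Origin, Gate, Pilot, Dest, Aircraft} → lossless.
Decomposition 2: common = {Capacity}, closure = {Capacity, Dest, Aircraft} → lossy.
Decomposition 3: common = {Origin, Dest}, closure = {Origin, Dest} → lossy.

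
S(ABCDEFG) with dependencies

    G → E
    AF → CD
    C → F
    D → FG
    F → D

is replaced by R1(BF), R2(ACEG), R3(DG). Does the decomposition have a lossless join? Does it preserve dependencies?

Lossless test (chase): Rows 2 and 3 agree on G; apply G→E and equate their E entries. No row becomes fully distinguished — the join is lossy.
Dependency preservation: the restricted closure of {AF} across the fragments never reaches {CD}, so AF → CD cannot be enforced without a join — not preserved.

lossy and not dependency-preserving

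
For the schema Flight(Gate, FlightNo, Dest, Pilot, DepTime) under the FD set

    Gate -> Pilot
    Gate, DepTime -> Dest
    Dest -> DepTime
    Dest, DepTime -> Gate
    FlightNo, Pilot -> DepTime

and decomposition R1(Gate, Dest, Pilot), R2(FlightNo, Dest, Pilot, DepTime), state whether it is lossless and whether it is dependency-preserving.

Lossless test: (Dest, Pilot)⁺ = {Gate, Dest, Pilot, DepTime}, which contains all of one fragment — lossless.
Dependency preservation: the restricted closure of {Gate, DepTime} across the fragments never reaches {Dest}, so Gate, DepTime → Dest cannot be enforced without a join — not preserved.

lossless but not dependency-preserving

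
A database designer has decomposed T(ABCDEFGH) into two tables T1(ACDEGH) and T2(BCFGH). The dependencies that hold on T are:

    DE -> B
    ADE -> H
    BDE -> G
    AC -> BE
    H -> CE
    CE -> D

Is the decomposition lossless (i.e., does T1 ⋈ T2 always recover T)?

No

Common attributes: T1 ∩ T2 = {CGH}.
Closure of {CGH}: H → CE applies, adding E; CE → D applies, adding D; DE → B applies, adding B. So (CGH)⁺ = {BCDEGH}.
The closure contains neither all of T1 = {ACDEGH} nor all of T2 = {BCFGH}, so the common attributes are not a superkey of either fragment. The join is lossy.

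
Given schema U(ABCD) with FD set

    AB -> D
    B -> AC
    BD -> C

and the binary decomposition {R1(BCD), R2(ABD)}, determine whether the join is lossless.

Yes

Common attributes: R1 ∩ R2 = {BD}.
Closure of {BD}: B → AC applies, adding AC. So (BD)⁺ = {ABCD}.
This closure contains every attribute of R1, so R1 ∩ R2 → R1. The join is lossless.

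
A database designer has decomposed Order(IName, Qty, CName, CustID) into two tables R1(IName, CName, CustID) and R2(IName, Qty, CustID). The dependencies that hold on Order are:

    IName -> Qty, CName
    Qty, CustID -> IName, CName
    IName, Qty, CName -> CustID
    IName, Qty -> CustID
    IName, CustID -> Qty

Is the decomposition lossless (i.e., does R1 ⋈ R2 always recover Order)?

Common attributes: R1 ∩ R2 = {IName, CustID}.
Closure of {IName, CustID}: IName → Qty, CName applies, adding Qty, CName. So (IName, CustID)⁺ = {IName, Qty, CName, CustID}.
This closure contains every attribute of R1, so R1 ∩ R2 → R1. The join is lossless.

Yes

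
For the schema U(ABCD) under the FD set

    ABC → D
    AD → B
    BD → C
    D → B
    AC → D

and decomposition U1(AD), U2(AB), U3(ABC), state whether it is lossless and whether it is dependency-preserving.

Lossless test (chase): applying each FD to every pair of rows produces no changes in the tableau, so no row becomes fully distinguished — the join is lossy.
Dependency preservation: the restricted closure of {ABC} across the fragments never reaches {D}, so ABC → D cannot be enforced without a join — not preserved.

lossy and not dependency-preserving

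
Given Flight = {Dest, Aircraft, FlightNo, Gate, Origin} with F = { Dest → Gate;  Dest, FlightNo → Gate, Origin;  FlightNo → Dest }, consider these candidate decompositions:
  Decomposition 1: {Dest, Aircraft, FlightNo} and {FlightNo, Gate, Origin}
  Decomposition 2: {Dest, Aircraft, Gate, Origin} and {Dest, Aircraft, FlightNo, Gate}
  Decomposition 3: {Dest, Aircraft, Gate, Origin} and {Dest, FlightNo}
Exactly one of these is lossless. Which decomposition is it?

Decomposition 1: common = {FlightNo}, closure = {Dest, FlightNo, Gate, Origin} → lossless.
Decomposition 2: common = {Dest, Aircraft, Gate}, closure = {Dest, Aircraft, Gate} → lossy.
Decomposition 3: common = {Dest}, closure = {Dest, Gate} → lossy.

Decomposition 1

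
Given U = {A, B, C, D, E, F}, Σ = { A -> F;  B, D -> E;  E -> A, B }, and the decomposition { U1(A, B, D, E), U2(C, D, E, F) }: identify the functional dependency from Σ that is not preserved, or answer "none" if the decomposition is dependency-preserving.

A -> F

Check A → F: no single fragment contains all of {A, F}, and the restricted closure of {A} across the fragments never reaches {F}.
B, D → E is preserved.
E → A, B is preserved.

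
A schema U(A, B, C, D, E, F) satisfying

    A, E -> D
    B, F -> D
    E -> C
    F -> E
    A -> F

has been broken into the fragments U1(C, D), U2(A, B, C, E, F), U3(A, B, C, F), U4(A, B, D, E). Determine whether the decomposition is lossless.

Chase test. Columns are A, B, C, D, E, F; row i has aⱼ where attribute j ∈ Ui, else bᵢⱼ.
Initial tableau (one row per fragment):
  row 1: b11 b12 a3 a4 b15 b16
  row 2: a1 a2 a3 b24 a5 a6
  row 3: a1 a2 a3 b34 b35 a6
  row 4: a1 a2 b43 a4 a5 b46
Rows 2 and 4 agree on A, E; apply A, E→D and equate their D entries.
Rows 2 and 3 agree on B, F; apply B, F→D and equate their D entries.
Rows 2 and 4 agree on E; apply E→C and equate their C entries.
Rows 2 and 3 agree on F; apply F→E and equate their E entries.
Rows 2 and 4 agree on A; apply A→F and equate their F entries.
Row 2 is now all distinguished symbols — the join is lossless.

Yes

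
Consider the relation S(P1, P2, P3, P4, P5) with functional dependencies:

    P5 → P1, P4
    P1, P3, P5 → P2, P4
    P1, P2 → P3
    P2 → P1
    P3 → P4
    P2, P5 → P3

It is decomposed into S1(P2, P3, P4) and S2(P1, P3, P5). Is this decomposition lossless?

Common attributes: S1 ∩ S2 = {P3}.
Closure of {P3}: P3 → P4 applies, adding P4. So (P3)⁺ = {P3, P4}.
The closure contains neither all of S1 = {P2, P3, P4} nor all of S2 = {P1, P3, P5}, so the common attributes are not a superkey of either fragment. The join is lossy.

No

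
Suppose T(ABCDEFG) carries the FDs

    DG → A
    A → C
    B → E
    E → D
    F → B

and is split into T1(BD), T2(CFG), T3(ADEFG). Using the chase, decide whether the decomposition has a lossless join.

No

Chase test. Columns are ABCDEFG; row i has aⱼ where attribute j ∈ Ti, else bᵢⱼ.
Initial tableau (one row per fragment):
  row 1: b11 a2 b13 a4 b15 b16 b17
  row 2: b21 b22 a3 b24 b25 a6 a7
  row 3: a1 b32 b33 a4 a5 a6 a7
Rows 2 and 3 agree on F; apply F→B and equate their B entries.
Rows 2 and 3 agree on B; apply B→E and equate their E entries.
Rows 2 and 3 agree on E; apply E→D and equate their D entries.
Rows 2 and 3 agree on DG; apply DG→A and equate their A entries.
Rows 2 and 3 agree on A; apply A→C and equate their C entries.
No row becomes fully distinguished — the join is lossy.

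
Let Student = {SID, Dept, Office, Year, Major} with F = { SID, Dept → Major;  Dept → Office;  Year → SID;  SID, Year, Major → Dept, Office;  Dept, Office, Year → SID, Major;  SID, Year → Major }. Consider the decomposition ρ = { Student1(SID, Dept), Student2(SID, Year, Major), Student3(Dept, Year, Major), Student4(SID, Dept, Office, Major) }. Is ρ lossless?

Yes

Chase test. Columns are SID, Dept, Office, Year, Major; row i has aⱼ where attribute j ∈ Studenti, else bᵢⱼ.
Initial tableau (one row per fragment):
  row 1: a1 a2 b13 b14 b15
  row 2: a1 b22 b23 a4 a5
  row 3: b31 a2 b33 a4 a5
  row 4: a1 a2 a3 b44 a5
Rows 1 and 4 agree on SID, Dept; apply SID, Dept→Major and equate their Major entries.
Rows 1 and 3 agree on Dept; apply Dept→Office and equate their Office entries.
Rows 1 and 4 agree on Dept; apply Dept→Office and equate their Office entries.
Rows 2 and 3 agree on Year; apply Year→SID and equate their SID entries.
Rows 2 and 3 agree on SID, Year, Major; apply SID, Year, Major→Dept, Office and equate their Dept, Office entries.
Row 2 is now all distinguished symbols — the join is lossless.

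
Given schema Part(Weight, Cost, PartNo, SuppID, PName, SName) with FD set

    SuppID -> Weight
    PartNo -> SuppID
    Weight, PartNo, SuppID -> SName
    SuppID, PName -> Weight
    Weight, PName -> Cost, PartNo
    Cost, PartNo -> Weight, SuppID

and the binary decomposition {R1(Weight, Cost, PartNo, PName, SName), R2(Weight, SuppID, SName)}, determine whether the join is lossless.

No

Common attributes: R1 ∩ R2 = {Weight, SName}.
No dependency enlarges {Weight, SName}, so (Weight, SName)⁺ = {Weight, SName}.
The closure contains neither all of R1 = {Weight, Cost, PartNo, PName, SName} nor all of R2 = {Weight, SuppID, SName}, so the common attributes are not a superkey of either fragment. The join is lossy.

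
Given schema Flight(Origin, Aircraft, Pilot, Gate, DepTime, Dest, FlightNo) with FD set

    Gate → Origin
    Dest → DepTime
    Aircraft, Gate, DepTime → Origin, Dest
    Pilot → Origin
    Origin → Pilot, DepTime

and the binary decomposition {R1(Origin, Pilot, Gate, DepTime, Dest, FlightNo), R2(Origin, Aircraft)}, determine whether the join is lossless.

No

Common attributes: R1 ∩ R2 = {Origin}.
Closure of {Origin}: Origin → Pilot, DepTime applies, adding Pilot, DepTime. So (Origin)⁺ = {Origin, Pilot, DepTime}.
The closure contains neither all of R1 = {Origin, Pilot, Gate, DepTime, Dest, FlightNo} nor all of R2 = {Origin, Aircraft}, so the common attributes are not a superkey of either fragment. The join is lossy.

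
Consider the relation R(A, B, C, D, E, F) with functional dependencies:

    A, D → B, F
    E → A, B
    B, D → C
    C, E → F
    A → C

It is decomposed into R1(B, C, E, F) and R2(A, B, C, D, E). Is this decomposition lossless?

Common attributes: R1 ∩ R2 = {B, C, E}.
Closure of {B, C, E}: E → A, B applies, adding A; C, E → F applies, adding F. So (B, C, E)⁺ = {A, B, C, E, F}.
This closure contains every attribute of R1, so R1 ∩ R2 → R1. The join is lossless.

Yes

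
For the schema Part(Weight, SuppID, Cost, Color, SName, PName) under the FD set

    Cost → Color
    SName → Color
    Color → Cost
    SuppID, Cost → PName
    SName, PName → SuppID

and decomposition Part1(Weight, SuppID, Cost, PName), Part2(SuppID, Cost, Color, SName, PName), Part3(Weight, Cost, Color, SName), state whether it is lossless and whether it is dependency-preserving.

Lossless test (chase): Rows 1 and 2 agree on Cost; apply Cost→Color and equate their Color entries. No row becomes fully distinguished — the join is lossy.
Dependency preservation: every FD's attributes lie within a single fragment, so each can be enforced locally — preserved.

lossy but dependency-preserving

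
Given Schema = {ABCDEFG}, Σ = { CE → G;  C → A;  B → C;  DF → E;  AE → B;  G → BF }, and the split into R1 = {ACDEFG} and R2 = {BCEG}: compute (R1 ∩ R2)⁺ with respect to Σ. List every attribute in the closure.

R1 ∩ R2 = {CEG}.
C → A applies, adding A
AE → B applies, adding B
G → BF applies, adding F
Closure: {ABCEFG}.

ABCEFG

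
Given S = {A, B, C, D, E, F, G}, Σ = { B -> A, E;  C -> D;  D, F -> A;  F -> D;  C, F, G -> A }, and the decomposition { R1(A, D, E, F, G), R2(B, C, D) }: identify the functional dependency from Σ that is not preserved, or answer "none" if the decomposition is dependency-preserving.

Check B → A, E: no single fragment contains all of {A, B, E}, and the restricted closure of {B} across the fragments never reaches {A, E}.
C → D is preserved.
D, F → A is preserved.
F → D is preserved.
C, F, G → A is preserved.

B -> A, E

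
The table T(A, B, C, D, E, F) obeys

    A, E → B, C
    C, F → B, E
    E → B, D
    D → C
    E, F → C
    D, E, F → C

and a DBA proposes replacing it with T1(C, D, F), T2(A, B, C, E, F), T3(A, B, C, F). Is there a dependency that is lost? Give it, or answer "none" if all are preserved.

E → B, D

Check E → B, D: no single fragment contains all of {B, D, E}, and the restricted closure of {E} across the fragments never reaches {B, D}.
A, E → B, C is preserved.
C, F → B, E is preserved.
D → C is preserved.
E, F → C is preserved.
D, E, F → C is preserved.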